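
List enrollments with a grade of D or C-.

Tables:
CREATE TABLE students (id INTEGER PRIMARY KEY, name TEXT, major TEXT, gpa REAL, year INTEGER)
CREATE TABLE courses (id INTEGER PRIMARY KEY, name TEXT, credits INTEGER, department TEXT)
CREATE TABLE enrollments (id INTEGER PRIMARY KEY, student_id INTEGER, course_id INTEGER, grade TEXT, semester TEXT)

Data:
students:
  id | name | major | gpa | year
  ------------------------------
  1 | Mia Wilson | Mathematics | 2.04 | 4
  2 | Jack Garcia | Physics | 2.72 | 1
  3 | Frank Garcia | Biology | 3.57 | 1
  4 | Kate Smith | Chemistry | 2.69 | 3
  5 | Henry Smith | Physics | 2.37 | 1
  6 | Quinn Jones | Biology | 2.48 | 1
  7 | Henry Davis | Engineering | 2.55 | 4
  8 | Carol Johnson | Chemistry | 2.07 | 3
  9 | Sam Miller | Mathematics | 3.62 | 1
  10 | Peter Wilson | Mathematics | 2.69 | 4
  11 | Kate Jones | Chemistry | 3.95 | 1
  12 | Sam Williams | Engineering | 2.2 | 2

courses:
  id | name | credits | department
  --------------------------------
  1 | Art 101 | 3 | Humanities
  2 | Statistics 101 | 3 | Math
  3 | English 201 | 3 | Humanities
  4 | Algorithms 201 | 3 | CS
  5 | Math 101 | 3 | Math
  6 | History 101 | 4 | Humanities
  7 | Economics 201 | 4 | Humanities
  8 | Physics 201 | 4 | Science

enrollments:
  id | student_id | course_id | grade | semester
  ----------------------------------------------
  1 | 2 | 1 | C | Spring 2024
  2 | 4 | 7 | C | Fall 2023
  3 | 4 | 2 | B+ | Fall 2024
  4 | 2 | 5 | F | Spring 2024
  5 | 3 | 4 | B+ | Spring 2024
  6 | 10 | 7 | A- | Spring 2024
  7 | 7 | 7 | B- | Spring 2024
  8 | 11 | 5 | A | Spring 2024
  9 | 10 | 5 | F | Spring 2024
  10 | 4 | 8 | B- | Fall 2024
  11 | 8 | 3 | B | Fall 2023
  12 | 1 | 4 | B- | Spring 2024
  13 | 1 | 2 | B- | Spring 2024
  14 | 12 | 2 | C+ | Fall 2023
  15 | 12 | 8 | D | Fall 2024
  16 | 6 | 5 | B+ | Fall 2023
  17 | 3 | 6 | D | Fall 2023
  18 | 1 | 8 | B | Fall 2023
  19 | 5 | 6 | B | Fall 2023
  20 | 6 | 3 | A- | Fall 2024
SELECT id, grade FROM enrollments WHERE grade IN ('D', 'C-')

Execution result:
id | grade
15 | D
17 | D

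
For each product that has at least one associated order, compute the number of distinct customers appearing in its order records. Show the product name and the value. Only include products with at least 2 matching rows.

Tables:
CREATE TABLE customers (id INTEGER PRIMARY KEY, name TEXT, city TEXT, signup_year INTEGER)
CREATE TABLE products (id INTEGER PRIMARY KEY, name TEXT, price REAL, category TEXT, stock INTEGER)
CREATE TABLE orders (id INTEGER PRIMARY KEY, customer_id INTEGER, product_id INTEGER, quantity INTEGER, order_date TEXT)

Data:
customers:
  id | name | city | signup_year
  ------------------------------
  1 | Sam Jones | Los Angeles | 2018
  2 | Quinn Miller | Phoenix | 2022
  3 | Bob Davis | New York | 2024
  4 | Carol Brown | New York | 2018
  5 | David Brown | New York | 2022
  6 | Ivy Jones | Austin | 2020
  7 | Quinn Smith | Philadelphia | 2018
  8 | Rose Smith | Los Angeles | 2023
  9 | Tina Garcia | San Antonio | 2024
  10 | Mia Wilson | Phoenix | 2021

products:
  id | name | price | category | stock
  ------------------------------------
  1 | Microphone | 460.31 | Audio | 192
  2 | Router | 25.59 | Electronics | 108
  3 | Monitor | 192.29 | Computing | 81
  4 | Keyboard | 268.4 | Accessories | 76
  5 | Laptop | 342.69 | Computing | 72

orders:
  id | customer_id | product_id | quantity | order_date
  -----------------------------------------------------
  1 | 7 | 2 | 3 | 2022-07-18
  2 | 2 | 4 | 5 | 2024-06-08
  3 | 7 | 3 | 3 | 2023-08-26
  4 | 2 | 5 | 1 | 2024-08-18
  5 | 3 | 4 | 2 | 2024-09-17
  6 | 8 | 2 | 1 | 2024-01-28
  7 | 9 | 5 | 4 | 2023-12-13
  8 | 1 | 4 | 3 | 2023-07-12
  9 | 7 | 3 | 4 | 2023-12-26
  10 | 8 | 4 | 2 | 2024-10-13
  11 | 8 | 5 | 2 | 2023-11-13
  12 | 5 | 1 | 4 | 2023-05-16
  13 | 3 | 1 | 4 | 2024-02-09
SELECT p.name, COUNT(DISTINCT c.customer_id) AS distinct_customer_count FROM orders c JOIN products p ON c.product_id = p.id GROUP BY p.id, p.name HAVING COUNT(*) >= 2

Execution result:
name | distinct_customer_count
Microphone | 2
Router | 2
Monitor | 1
Keyboard | 4
Laptop | 3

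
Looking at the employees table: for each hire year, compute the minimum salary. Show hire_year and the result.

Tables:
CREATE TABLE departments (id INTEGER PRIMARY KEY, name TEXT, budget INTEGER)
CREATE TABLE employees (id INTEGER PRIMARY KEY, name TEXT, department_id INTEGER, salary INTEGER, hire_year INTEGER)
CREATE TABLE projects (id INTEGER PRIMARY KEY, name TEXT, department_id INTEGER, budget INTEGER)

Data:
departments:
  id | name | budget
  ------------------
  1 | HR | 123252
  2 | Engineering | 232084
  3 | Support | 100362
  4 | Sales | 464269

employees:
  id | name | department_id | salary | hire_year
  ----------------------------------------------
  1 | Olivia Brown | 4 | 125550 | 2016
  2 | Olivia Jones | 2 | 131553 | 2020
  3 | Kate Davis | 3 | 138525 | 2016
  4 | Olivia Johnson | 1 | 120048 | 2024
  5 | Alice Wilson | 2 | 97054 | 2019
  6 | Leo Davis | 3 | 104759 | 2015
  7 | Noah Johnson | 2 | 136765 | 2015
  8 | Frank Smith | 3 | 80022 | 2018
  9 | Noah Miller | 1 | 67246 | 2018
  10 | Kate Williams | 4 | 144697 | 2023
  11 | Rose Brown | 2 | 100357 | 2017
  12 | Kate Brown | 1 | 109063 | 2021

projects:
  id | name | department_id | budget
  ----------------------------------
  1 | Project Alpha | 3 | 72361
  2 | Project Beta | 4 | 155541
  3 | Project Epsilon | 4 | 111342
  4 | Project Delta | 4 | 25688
SELECT hire_year, MIN(salary) AS min_salary FROM employees GROUP BY hire_year

Execution result:
hire_year | min_salary
2015 | 104759
2016 | 125550
2017 | 100357
2018 | 67246
2019 | 97054
2020 | 131553
2021 | 109063
2023 | 144697
2024 | 120048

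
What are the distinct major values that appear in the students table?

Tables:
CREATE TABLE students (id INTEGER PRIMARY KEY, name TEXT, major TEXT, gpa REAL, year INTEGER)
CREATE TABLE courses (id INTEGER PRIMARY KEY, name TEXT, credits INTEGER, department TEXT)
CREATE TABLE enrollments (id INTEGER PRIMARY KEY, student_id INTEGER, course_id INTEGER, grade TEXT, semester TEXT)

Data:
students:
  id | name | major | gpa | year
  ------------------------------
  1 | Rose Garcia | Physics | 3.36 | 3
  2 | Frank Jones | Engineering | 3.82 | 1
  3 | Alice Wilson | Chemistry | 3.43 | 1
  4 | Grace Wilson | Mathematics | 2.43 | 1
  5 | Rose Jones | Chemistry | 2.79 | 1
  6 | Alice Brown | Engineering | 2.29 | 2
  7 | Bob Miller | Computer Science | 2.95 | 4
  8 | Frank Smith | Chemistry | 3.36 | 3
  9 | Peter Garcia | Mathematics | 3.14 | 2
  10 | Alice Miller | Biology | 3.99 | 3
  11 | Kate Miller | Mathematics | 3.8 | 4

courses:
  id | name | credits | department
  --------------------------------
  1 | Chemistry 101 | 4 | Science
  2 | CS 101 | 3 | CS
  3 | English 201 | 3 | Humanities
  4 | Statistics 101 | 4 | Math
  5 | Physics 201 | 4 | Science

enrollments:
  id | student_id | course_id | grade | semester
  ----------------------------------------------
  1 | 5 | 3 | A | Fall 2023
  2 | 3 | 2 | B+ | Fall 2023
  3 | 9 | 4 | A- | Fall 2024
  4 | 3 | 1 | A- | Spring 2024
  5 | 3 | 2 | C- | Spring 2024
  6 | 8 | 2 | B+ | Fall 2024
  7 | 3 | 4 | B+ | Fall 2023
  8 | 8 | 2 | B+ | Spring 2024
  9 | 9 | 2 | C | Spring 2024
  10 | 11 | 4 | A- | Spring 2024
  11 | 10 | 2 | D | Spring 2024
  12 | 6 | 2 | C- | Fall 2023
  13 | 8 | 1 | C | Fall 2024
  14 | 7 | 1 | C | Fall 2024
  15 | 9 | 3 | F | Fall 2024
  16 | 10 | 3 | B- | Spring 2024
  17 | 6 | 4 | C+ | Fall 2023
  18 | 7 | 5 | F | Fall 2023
SELECT DISTINCT major FROM students

Execution result:
major
Physics
Engineering
Chemistry
Mathematics
Computer Science
Biology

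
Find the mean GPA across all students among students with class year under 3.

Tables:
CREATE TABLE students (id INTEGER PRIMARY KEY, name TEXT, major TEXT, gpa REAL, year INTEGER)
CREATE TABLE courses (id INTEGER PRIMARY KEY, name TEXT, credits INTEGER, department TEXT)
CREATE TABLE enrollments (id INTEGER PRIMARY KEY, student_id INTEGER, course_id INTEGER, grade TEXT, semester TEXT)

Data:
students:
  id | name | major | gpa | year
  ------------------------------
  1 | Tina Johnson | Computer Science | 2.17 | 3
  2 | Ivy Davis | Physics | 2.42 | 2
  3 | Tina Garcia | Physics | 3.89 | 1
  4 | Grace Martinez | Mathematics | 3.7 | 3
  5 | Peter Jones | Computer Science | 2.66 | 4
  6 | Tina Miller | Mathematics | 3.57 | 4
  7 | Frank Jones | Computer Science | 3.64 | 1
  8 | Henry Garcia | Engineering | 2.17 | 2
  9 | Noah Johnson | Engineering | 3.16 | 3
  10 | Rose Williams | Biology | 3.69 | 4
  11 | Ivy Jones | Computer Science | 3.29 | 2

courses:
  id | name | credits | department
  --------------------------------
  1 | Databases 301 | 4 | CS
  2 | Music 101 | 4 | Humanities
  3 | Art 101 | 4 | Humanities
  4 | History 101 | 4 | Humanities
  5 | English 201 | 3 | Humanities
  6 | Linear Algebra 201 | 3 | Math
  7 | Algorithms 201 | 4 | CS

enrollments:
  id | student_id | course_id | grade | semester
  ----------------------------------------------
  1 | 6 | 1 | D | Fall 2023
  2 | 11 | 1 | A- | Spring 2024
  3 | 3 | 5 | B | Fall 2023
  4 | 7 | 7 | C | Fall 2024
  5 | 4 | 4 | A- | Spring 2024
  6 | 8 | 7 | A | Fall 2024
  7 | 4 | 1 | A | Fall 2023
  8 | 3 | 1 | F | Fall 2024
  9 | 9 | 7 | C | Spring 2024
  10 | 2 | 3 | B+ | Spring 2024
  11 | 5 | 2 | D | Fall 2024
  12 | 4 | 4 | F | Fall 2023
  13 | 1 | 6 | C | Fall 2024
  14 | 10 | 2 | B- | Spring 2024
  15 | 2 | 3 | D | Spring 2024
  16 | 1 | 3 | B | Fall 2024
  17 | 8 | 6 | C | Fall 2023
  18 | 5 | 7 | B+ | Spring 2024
SELECT AVG(gpa) FROM students WHERE year < 3

Execution result:
3.08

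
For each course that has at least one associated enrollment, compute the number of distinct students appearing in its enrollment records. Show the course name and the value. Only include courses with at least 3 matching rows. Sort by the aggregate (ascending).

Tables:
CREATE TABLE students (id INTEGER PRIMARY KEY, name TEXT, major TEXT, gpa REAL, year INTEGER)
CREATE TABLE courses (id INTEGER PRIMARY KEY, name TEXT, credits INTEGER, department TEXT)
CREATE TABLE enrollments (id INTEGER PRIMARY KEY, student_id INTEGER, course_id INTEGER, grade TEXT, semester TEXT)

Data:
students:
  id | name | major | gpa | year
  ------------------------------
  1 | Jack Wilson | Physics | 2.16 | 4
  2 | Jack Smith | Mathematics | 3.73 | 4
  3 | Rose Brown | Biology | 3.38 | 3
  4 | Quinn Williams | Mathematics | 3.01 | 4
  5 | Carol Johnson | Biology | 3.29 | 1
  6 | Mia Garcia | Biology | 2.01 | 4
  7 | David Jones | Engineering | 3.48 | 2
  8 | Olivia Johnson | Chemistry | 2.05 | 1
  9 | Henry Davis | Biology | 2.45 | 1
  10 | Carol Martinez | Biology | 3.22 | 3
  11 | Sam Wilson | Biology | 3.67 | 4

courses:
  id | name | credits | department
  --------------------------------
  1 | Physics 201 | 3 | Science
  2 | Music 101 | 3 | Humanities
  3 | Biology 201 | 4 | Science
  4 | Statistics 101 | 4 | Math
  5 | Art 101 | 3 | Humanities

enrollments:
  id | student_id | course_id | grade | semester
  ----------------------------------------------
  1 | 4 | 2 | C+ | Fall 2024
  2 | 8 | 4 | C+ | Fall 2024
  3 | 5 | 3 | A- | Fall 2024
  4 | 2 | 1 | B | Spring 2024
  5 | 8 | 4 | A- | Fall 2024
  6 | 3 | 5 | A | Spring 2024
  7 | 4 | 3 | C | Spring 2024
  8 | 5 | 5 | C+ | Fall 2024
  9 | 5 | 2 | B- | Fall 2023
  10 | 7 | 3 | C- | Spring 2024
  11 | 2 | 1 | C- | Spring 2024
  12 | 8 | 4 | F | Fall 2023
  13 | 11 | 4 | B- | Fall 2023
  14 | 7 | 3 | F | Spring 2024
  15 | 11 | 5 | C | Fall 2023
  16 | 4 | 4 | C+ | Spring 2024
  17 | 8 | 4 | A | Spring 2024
SELECT p.name, COUNT(DISTINCT c.student_id) AS distinct_student_count FROM enrollments c JOIN courses p ON c.course_id = p.id GROUP BY p.id, p.name HAVING COUNT(*) >= 3 ORDER BY distinct_student_count ASC

Execution result:
name | distinct_student_count
Biology 201 | 3
Statistics 101 | 3
Art 101 | 3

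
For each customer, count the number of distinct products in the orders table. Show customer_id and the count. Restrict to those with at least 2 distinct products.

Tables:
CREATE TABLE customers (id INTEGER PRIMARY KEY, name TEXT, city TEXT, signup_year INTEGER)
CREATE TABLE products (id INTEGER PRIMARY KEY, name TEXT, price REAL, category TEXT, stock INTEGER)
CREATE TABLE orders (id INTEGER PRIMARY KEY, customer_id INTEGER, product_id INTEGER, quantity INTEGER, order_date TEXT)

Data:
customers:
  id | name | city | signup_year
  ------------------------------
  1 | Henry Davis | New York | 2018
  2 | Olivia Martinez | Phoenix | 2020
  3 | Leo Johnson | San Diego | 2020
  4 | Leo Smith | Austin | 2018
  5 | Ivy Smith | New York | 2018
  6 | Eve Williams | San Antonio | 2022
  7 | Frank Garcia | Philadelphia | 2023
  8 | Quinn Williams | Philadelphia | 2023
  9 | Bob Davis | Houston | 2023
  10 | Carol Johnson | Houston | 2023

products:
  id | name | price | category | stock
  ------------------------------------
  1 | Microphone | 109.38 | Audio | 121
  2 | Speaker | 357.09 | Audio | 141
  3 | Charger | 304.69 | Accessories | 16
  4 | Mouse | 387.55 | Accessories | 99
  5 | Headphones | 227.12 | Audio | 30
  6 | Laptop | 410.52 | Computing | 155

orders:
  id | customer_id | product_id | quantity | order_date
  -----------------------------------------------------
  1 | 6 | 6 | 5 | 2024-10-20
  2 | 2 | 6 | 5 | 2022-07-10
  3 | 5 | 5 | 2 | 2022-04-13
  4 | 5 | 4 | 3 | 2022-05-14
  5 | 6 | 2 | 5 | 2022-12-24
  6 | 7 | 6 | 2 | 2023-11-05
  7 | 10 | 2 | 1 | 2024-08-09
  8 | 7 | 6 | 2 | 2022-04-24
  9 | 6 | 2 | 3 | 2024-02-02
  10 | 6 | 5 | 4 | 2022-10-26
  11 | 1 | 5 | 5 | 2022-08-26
SELECT customer_id, COUNT(DISTINCT product_id) AS distinct_product_count FROM orders GROUP BY customer_id HAVING COUNT(DISTINCT product_id) >= 2

Execution result:
customer_id | distinct_product_count
5 | 2
6 | 3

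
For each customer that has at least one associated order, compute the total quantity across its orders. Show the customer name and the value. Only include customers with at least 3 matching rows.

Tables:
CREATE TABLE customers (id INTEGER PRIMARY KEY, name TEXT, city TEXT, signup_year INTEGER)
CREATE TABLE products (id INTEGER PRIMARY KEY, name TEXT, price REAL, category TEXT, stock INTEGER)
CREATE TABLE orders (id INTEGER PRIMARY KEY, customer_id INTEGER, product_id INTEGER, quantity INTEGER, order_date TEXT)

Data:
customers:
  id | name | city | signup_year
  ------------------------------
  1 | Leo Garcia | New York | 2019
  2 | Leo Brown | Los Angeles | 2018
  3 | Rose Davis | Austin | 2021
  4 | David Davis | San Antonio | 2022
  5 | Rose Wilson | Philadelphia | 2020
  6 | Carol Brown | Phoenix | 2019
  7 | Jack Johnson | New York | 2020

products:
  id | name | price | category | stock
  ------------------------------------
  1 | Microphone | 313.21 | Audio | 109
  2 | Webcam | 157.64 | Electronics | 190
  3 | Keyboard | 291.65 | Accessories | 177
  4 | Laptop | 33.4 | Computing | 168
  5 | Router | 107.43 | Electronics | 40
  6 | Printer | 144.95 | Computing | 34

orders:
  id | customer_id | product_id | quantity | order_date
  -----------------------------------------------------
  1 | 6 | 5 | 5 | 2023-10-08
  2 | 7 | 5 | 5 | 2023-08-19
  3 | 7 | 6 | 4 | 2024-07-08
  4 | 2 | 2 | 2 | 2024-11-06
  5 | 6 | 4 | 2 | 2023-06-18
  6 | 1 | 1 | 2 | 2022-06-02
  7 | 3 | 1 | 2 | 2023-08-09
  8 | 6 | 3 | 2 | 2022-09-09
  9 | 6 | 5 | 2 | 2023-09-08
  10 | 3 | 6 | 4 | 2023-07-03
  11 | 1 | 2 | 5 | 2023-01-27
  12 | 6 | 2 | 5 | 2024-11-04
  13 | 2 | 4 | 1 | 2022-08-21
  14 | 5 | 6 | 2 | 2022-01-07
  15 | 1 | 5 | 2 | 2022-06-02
SELECT p.name, SUM(c.quantity) AS sum_quantity FROM orders c JOIN customers p ON c.customer_id = p.id GROUP BY p.id, p.name HAVING COUNT(*) >= 3

Execution result:
name | sum_quantity
Leo Garcia | 9
Carol Brown | 16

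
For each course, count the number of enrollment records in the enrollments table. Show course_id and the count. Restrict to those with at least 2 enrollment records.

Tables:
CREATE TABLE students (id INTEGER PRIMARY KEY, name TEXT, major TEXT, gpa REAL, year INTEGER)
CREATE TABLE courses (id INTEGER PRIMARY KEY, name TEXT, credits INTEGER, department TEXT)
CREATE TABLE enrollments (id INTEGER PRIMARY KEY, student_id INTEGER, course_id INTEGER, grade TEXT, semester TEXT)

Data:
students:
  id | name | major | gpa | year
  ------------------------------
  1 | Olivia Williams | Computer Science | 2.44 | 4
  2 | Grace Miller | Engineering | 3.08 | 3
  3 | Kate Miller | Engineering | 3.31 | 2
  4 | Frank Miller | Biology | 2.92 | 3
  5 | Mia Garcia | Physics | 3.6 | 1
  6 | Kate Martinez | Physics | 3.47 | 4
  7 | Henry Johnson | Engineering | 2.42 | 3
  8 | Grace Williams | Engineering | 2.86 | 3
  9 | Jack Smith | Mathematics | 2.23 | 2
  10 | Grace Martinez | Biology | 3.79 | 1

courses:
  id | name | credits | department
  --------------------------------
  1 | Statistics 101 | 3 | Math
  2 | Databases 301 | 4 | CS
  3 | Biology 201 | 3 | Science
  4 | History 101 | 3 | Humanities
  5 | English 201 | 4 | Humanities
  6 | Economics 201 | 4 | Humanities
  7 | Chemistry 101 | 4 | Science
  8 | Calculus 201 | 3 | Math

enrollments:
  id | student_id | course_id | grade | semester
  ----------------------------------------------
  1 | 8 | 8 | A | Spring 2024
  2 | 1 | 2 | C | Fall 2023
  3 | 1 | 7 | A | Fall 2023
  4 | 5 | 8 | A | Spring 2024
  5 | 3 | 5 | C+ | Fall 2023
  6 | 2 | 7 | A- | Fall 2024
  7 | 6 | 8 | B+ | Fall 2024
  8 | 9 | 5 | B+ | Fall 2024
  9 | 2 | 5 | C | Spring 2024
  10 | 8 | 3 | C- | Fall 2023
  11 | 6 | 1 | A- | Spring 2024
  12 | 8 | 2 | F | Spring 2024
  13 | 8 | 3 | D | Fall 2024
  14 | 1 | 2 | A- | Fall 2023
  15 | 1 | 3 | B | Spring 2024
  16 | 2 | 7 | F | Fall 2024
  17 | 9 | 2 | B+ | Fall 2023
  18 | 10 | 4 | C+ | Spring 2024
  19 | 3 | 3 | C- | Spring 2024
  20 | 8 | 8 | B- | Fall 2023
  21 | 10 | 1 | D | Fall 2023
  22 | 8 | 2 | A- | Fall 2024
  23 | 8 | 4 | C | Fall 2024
SELECT course_id, COUNT(*) AS enrollment_count FROM enrollments GROUP BY course_id HAVING COUNT(*) >= 2

Execution result:
course_id | enrollment_count
1 | 2
2 | 5
3 | 4
4 | 2
5 | 3
7 | 3
8 | 4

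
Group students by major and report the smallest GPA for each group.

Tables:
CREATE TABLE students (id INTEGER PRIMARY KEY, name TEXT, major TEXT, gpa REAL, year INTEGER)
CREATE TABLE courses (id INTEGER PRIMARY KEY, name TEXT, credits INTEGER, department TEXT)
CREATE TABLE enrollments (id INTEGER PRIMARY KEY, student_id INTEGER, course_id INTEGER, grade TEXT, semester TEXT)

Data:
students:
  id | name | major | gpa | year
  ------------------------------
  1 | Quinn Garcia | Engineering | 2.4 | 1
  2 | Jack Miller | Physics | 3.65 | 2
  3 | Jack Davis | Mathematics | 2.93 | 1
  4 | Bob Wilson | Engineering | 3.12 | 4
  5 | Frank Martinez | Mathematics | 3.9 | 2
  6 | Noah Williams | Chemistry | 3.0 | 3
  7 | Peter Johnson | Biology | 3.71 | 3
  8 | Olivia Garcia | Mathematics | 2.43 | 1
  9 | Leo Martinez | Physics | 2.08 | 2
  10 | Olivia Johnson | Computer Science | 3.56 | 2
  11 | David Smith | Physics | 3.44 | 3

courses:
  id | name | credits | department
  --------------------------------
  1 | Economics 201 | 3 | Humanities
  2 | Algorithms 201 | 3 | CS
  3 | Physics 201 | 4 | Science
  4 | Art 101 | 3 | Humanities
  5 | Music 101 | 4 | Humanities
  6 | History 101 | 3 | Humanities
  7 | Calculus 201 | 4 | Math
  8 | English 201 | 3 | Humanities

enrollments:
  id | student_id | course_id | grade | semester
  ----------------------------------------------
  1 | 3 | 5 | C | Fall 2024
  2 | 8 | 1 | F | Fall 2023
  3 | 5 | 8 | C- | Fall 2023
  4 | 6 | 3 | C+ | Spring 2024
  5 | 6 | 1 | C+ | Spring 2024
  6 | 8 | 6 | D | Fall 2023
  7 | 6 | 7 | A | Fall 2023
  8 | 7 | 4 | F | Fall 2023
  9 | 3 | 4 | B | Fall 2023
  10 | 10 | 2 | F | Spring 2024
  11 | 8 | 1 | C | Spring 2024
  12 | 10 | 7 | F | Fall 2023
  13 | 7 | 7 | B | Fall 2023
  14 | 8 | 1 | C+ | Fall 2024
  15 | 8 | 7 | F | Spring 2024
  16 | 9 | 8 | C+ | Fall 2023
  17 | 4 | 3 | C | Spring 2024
SELECT major, MIN(gpa) AS min_gpa FROM students GROUP BY major

Execution result:
major | min_gpa
Biology | 3.71
Chemistry | 3.00
Computer Science | 3.56
Engineering | 2.40
Mathematics | 2.43
Physics | 2.08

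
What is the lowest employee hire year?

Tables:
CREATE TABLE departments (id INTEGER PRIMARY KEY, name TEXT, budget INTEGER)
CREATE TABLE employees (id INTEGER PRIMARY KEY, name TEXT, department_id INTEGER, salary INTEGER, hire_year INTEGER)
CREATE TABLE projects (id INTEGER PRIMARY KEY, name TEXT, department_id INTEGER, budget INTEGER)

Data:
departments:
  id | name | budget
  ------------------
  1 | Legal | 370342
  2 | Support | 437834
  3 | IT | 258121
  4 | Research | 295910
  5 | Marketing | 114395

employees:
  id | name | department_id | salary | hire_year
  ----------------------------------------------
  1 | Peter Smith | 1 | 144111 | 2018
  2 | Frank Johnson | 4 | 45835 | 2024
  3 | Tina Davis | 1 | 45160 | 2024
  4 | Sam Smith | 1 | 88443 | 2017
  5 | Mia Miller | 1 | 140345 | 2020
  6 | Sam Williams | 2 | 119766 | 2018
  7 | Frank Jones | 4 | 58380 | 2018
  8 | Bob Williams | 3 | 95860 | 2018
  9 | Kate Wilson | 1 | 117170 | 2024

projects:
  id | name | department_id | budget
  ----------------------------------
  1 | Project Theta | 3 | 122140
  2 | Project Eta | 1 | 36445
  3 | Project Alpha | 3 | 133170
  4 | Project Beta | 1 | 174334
SELECT MIN(hire_year) FROM employees

Execution result:
2017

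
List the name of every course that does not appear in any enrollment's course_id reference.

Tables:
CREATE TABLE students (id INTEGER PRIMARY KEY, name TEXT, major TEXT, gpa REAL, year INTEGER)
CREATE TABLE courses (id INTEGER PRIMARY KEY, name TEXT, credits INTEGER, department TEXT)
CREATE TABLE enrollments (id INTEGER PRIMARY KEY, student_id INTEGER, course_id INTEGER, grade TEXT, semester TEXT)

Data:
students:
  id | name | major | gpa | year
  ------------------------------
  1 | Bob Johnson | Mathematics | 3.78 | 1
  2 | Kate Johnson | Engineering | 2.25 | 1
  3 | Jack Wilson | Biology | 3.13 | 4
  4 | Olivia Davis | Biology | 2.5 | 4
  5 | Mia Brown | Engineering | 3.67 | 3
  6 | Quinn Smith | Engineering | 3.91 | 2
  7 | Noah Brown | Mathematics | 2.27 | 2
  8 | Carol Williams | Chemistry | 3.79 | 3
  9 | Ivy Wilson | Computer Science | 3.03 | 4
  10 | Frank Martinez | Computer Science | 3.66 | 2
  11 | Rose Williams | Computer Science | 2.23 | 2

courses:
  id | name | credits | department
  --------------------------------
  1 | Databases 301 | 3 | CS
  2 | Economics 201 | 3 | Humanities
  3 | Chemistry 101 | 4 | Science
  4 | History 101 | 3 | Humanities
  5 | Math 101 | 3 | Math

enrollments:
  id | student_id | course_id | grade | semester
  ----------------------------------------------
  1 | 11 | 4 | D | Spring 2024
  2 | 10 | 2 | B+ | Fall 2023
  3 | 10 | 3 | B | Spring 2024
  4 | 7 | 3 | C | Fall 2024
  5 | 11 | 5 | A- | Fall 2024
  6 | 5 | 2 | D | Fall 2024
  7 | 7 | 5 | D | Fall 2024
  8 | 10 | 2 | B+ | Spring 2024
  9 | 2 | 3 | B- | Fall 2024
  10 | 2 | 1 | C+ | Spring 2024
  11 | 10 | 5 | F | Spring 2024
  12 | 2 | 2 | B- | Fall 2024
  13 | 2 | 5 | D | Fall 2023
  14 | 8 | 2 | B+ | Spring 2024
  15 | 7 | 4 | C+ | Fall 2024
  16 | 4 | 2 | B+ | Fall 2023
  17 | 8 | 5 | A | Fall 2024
SELECT p.name FROM courses p LEFT JOIN enrollments c ON c.course_id = p.id WHERE c.id IS NULL

Execution result:
(no rows)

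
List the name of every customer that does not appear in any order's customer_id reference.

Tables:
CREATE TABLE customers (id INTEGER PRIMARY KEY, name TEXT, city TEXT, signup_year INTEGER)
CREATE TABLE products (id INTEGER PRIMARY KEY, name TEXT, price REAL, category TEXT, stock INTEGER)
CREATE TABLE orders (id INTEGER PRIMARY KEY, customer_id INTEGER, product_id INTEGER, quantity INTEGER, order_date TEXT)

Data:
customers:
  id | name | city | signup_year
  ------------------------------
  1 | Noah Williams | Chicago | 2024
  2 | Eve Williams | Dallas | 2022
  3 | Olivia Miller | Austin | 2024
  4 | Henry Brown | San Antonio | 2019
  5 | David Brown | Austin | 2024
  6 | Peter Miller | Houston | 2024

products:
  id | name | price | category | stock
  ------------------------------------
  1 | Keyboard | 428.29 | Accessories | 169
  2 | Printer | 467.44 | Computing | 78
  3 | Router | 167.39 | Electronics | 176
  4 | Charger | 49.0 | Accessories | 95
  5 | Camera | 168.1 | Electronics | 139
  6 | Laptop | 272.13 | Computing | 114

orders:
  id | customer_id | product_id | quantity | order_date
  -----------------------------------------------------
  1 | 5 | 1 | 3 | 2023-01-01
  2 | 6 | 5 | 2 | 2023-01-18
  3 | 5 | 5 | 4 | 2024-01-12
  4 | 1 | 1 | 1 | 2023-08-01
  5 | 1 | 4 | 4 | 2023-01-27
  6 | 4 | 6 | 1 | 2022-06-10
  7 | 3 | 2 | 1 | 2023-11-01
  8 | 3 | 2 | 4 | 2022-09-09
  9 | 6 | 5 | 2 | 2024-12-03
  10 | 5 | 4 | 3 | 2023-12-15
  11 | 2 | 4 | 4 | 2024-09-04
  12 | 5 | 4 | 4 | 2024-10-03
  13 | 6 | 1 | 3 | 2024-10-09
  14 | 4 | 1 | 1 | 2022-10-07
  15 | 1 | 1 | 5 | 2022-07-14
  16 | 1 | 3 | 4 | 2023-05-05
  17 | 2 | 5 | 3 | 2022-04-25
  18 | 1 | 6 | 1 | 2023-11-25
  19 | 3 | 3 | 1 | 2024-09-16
SELECT p.name FROM customers p LEFT JOIN orders c ON c.customer_id = p.id WHERE c.id IS NULL

Execution result:
(no rows)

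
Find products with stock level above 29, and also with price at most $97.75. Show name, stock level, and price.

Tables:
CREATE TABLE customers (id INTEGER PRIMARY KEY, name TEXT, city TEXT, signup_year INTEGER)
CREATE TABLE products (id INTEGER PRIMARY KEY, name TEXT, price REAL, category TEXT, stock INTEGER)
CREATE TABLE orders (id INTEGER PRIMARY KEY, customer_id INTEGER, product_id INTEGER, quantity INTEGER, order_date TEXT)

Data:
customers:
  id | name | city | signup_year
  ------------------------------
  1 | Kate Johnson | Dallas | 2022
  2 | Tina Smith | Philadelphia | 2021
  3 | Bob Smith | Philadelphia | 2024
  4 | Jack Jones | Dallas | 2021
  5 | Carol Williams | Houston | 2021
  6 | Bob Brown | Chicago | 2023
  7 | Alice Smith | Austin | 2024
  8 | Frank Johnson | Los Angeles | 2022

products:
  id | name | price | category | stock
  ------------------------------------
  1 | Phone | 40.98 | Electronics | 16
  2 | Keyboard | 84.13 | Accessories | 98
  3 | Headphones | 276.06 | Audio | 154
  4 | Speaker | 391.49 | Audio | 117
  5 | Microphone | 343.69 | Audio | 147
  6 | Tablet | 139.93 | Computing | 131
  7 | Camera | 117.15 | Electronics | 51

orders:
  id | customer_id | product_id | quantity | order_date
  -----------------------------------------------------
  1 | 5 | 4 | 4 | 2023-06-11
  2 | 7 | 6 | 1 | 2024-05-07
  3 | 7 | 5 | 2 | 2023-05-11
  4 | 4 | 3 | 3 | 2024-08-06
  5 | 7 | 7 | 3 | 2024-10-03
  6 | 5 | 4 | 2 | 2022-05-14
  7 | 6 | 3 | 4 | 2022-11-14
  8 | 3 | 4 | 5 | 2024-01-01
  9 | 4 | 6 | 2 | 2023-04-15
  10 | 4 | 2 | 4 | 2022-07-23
SELECT name, stock, price FROM products WHERE stock > 29 AND price <= 97.75

Execution result:
name | stock | price
Keyboard | 98 | 84.13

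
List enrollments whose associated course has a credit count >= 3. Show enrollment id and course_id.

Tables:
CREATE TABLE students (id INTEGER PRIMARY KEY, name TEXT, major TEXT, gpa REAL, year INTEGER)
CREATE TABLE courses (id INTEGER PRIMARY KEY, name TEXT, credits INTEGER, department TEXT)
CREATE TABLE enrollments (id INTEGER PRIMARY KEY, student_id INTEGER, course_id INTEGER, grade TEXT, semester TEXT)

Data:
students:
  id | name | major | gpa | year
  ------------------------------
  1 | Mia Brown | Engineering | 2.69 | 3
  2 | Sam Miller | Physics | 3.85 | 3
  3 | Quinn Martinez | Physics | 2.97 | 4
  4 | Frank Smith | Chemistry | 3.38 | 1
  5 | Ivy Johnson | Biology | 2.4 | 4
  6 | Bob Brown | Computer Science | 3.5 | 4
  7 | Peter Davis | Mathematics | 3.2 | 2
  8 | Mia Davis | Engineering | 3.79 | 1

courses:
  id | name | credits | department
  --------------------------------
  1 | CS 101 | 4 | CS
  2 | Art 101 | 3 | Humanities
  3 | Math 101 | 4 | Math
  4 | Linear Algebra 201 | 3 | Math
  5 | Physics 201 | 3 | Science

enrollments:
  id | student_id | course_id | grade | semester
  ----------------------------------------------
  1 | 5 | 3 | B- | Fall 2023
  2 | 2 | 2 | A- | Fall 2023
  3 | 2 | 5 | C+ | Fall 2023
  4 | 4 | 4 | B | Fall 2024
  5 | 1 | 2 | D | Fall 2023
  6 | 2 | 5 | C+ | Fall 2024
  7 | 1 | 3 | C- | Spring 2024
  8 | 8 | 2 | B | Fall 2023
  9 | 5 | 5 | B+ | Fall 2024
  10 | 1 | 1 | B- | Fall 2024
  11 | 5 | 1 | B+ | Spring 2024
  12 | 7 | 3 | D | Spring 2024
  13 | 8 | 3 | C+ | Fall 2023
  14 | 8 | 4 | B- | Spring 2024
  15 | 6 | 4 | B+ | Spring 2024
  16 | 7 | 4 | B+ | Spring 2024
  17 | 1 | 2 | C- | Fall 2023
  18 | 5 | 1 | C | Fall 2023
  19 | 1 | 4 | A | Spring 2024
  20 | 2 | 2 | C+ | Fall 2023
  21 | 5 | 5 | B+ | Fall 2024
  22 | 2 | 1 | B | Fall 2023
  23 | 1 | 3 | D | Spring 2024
SELECT id, course_id FROM enrollments WHERE course_id IN (SELECT id FROM courses WHERE credits >= 3)

Execution result:
id | course_id
1 | 3
2 | 2
3 | 5
4 | 4
5 | 2
6 | 5
7 | 3
8 | 2
9 | 5
10 | 1
11 | 1
12 | 3
13 | 3
14 | 4
15 | 4
16 | 4
17 | 2
18 | 1
19 | 4
20 | 2
21 | 5
22 | 1
23 | 3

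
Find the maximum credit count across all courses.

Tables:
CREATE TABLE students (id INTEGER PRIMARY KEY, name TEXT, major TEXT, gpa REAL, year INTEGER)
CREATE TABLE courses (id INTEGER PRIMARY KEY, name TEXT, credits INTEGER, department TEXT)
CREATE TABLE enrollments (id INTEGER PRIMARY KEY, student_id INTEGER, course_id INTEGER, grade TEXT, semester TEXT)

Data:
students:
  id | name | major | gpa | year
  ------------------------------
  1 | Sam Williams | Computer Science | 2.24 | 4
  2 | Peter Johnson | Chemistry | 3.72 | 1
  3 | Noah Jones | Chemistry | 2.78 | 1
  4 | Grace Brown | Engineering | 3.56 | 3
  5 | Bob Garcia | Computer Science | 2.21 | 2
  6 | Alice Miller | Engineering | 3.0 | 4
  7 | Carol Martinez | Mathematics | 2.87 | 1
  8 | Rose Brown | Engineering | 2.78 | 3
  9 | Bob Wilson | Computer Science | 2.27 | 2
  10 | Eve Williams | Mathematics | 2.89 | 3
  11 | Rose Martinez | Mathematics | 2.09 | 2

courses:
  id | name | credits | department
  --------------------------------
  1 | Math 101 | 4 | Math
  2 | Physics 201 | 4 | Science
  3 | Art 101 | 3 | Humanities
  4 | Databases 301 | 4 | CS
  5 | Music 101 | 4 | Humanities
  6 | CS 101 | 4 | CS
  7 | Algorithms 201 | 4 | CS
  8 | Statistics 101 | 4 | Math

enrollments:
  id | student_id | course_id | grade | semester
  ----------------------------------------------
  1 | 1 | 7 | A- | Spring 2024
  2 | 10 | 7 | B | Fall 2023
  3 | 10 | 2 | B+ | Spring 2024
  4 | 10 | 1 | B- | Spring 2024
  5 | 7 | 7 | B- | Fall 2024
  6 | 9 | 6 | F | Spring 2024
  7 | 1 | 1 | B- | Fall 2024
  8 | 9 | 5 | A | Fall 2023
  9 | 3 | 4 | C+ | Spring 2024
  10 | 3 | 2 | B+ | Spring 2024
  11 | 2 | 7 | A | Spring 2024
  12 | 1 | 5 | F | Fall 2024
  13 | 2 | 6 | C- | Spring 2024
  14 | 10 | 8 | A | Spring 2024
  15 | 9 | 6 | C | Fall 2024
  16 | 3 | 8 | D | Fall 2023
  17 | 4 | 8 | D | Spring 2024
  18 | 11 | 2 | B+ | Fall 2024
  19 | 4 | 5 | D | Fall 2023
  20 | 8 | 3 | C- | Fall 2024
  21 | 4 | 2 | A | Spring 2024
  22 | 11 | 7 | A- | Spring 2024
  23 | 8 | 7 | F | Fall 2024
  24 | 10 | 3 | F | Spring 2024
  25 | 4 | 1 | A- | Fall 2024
SELECT MAX(credits) FROM courses

Execution result:
4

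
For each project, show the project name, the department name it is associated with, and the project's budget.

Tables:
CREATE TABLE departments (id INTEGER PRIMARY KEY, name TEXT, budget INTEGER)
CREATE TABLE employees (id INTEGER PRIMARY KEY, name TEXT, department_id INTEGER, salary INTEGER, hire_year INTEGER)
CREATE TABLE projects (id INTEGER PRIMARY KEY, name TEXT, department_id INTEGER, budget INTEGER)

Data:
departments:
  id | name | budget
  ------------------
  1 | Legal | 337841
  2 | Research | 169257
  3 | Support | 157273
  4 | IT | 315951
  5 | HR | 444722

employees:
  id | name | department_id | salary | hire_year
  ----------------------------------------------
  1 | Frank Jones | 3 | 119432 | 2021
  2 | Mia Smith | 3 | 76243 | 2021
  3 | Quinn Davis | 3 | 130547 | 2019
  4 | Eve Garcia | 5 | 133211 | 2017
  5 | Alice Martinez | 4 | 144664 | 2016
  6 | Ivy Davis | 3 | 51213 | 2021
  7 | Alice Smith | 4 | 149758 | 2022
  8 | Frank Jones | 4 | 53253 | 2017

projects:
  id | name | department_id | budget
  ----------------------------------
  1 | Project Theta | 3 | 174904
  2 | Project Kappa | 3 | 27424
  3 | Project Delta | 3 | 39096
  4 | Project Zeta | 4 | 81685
SELECT c.name, p.name AS department, c.budget FROM projects c JOIN departments p ON c.department_id = p.id

Execution result:
name | department | budget
Project Theta | Support | 174904
Project Kappa | Support | 27424
Project Delta | Support | 39096
Project Zeta | IT | 81685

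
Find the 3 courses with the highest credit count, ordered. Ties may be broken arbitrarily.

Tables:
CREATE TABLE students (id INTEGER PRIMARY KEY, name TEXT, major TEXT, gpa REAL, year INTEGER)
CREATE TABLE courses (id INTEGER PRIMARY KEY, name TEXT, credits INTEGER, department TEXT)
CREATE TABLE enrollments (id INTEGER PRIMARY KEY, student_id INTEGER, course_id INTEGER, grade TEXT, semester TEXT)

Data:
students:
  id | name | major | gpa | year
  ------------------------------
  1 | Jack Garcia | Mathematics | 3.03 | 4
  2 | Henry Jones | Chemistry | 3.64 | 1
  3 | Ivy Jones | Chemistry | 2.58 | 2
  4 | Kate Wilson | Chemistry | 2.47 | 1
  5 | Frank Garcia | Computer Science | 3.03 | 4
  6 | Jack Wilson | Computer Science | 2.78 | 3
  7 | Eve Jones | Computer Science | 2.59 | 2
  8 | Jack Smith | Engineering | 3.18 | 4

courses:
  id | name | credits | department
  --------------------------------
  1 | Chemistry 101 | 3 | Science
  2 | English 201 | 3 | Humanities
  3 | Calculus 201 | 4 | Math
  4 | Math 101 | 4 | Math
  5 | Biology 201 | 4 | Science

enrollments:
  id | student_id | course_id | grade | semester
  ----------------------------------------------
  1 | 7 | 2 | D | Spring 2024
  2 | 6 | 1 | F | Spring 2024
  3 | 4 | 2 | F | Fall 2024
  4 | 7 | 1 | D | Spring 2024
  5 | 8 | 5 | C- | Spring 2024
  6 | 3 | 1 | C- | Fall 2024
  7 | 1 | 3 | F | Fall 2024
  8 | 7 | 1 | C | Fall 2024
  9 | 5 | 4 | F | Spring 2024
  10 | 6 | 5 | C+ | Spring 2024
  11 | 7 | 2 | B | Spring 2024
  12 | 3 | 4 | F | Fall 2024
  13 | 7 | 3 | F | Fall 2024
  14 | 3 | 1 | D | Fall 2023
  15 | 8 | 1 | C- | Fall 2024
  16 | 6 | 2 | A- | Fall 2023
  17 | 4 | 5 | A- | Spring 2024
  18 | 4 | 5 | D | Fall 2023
SELECT name, credits FROM courses ORDER BY credits DESC LIMIT 3

Execution result:
name | credits
Calculus 201 | 4
Math 101 | 4
Biology 201 | 4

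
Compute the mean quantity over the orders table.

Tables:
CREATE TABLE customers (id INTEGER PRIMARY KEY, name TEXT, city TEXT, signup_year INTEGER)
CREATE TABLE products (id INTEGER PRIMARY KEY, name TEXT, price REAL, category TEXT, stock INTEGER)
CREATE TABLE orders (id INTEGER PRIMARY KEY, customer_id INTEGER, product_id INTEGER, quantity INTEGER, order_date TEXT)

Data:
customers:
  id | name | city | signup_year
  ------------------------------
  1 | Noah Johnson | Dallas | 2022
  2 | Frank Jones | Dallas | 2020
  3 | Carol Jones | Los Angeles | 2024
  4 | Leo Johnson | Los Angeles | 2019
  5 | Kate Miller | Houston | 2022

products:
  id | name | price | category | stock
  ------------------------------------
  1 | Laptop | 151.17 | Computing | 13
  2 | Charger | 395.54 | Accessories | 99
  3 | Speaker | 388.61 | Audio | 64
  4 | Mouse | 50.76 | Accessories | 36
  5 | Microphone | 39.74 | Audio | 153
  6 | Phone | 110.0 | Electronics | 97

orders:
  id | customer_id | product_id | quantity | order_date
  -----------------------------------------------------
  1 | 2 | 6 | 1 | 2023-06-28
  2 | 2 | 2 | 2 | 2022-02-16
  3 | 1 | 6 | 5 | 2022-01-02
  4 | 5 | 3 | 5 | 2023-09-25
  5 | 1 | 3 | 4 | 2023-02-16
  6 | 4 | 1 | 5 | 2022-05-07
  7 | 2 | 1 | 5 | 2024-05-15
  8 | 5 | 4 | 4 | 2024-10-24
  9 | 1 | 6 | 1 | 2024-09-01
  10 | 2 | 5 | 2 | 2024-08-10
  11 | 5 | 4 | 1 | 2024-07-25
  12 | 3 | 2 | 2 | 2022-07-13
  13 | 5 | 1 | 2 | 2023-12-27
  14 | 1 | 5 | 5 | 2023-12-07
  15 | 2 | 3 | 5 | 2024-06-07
SELECT AVG(quantity) FROM orders

Execution result:
3.27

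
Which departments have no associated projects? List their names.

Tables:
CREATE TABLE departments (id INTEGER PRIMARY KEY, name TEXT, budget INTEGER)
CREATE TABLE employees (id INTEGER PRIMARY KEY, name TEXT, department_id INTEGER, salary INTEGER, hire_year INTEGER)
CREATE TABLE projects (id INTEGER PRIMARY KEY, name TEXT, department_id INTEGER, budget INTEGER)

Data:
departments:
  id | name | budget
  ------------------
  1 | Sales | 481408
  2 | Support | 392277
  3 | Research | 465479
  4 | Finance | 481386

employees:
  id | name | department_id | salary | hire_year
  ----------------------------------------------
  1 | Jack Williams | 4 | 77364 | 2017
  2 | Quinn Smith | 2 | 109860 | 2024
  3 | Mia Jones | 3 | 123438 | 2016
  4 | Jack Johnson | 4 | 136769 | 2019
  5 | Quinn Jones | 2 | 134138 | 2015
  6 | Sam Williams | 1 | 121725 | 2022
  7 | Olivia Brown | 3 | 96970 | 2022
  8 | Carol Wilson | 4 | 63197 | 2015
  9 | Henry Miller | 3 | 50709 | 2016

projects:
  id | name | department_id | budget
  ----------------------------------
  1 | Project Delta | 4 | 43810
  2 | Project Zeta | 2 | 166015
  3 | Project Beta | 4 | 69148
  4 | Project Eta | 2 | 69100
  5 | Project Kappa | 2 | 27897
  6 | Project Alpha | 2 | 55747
SELECT p.name FROM departments p LEFT JOIN projects c ON c.department_id = p.id WHERE c.id IS NULL

Execution result:
name
Sales
Research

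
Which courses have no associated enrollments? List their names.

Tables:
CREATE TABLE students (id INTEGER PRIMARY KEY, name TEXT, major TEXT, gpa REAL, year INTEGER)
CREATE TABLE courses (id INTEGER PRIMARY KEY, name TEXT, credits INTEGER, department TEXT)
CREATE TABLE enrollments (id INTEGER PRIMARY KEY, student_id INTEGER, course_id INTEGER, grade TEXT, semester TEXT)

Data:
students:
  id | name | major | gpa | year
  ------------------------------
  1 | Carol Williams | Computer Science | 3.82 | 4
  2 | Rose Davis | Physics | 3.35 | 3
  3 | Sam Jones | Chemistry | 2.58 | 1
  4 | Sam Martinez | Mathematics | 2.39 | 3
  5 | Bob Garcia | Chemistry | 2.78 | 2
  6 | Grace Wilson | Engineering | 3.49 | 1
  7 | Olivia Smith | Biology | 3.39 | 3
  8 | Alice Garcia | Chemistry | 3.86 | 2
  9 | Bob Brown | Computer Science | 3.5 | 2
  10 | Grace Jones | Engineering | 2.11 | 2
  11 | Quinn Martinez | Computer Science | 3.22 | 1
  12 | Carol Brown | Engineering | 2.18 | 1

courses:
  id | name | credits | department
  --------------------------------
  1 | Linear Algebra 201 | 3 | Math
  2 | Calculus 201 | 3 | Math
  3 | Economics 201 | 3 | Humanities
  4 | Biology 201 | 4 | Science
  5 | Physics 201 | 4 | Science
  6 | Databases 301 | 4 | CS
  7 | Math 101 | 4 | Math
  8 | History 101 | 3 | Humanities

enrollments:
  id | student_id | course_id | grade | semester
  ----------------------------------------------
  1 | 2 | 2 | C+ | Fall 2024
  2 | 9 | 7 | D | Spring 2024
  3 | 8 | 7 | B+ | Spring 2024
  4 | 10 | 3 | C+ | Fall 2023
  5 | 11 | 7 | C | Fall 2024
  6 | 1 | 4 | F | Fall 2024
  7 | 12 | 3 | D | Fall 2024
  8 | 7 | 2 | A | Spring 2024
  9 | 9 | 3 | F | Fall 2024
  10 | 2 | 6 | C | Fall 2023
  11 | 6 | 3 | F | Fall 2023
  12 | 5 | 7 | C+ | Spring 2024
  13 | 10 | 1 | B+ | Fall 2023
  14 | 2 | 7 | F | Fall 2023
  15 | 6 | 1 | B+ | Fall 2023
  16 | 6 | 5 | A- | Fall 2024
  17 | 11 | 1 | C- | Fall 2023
SELECT p.name FROM courses p LEFT JOIN enrollments c ON c.course_id = p.id WHERE c.id IS NULL

Execution result:
History 101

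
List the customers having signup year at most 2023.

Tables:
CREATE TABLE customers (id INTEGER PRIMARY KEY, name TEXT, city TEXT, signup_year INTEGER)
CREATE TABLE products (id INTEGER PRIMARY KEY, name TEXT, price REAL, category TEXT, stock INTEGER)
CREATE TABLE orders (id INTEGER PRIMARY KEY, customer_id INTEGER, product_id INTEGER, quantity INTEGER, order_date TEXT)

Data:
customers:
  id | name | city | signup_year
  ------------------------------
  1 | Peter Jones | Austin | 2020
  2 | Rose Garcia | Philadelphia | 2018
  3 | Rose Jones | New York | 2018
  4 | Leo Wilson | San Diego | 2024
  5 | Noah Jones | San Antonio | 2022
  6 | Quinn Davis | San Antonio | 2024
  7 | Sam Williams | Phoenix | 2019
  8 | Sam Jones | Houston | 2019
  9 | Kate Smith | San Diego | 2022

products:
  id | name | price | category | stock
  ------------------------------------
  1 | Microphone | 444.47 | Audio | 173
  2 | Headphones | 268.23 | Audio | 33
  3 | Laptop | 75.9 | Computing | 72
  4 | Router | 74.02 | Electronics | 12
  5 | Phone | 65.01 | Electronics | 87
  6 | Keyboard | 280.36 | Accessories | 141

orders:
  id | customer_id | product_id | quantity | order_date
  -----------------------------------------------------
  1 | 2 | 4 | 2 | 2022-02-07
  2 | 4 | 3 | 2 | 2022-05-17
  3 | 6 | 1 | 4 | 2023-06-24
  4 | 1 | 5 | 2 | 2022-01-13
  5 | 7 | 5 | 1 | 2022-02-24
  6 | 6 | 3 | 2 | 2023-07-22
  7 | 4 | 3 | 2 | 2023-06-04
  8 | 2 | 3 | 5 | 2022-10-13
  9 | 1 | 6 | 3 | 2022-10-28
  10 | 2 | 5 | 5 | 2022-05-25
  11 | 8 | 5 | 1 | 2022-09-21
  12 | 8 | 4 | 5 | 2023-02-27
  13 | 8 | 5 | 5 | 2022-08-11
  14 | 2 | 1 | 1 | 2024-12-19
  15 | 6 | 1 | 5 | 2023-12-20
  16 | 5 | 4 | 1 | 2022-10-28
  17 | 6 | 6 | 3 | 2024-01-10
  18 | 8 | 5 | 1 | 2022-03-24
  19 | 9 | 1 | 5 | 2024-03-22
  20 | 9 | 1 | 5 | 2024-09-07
SELECT name, signup_year FROM customers WHERE signup_year <= 2023

Execution result:
name | signup_year
Peter Jones | 2020
Rose Garcia | 2018
Rose Jones | 2018
Noah Jones | 2022
Sam Williams | 2019
Sam Jones | 2019
Kate Smith | 2022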